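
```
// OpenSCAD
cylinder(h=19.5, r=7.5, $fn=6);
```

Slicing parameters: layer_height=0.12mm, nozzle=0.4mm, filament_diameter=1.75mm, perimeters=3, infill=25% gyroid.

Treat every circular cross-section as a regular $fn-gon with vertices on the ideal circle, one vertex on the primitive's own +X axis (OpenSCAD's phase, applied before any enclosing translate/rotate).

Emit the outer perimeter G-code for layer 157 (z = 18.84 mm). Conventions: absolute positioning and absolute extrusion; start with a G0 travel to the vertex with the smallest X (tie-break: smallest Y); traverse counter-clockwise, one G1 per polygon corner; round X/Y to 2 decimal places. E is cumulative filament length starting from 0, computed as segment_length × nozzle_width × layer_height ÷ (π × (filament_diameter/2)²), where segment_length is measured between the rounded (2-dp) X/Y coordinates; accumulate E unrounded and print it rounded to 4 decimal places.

At z = 18.84 mm: the r=7.5 cylinder contributes a regular 6-gon of circumradius 7.5. The outline is a single polygon with 6 vertices. Extrusion per mm of travel: 0.4 × 0.12 / (π × 0.875²) = 0.019956. Accumulating E over each segment gives final E = 0.8984.

G0 X-7.50 Y0.00 Z18.84
G1 X-3.75 Y-6.50 E0.1498
G1 X3.75 Y-6.50 E0.2994
G1 X7.50 Y0.00 E0.4492
G1 X3.75 Y6.50 E0.5989
G1 X-3.75 Y6.50 E0.7486
G1 X-7.50 Y0.00 E0.8984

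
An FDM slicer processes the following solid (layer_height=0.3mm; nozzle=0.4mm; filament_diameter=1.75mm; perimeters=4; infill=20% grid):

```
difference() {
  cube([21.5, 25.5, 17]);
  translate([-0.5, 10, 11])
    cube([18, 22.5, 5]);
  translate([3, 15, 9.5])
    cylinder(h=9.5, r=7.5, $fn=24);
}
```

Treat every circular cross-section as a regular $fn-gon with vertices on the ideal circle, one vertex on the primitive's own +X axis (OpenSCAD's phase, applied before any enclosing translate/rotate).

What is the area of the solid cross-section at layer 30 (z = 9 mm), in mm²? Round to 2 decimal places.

548.25 mm²

At z = 9 mm: the cube (footprint 21.5×25.5) is included at this height (area 548.25 mm²); the cube at (-0.5, 10) does not reach this height (z outside [11, 16]); the cylinder at (3, 15) does not reach this height (z outside [9.5, 19]); After the difference (first − rest): none of the subtracted shapes is present at this height, so the 21.5×25.5 cube is unchanged — area = 548.25 mm². Overall, the cross-section is a single solid region. Net area = 548.25 mm².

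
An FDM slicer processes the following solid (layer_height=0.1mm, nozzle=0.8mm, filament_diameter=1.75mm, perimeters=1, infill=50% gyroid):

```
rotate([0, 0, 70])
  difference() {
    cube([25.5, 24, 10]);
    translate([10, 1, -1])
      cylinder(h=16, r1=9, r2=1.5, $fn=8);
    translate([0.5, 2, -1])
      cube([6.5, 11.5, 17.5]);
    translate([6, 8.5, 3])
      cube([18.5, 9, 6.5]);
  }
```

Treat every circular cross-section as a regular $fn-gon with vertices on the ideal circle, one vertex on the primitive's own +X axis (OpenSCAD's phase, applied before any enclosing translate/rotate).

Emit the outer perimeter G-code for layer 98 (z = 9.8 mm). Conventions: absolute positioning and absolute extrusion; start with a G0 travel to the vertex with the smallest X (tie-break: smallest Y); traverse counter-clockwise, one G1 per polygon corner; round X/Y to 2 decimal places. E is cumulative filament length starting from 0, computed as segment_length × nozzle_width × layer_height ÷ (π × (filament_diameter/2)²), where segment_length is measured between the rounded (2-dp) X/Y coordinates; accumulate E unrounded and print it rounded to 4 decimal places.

At z = 9.8 mm: the cube (footprint 25.5×24) is included at this height; the cone at (10, 1): at t=0.675 of its height the radius interpolates to r₁+(r₂−r₁)t = 3.938, giving a regular 8-gon of that circumradius; the cube at (0.5, 2) is present — its section is the full 6.5×11.5 rectangle; the cube at (6, 8.5) is absent (z outside [3, 9.5]); Taking the first minus the rest: starting from the 25.5×24 cube, the cone at (10, 1) partially overlaps it — only the 29.39 mm² overlap (of its 43.85 mm²) is removed, clipping the outline; the 6.5×11.5 cube at (0.5, 2) partially overlaps it — only the 74.42 mm² overlap (of its 74.75 mm²) is removed, clipping the outline — 1 connected region; (whole slice rotated 70° about Z — lengths, areas and connectivity unchanged). The outline is a single polygon with 16 vertices. Extrusion per mm of travel: 0.8 × 0.1 / (π × 0.875²) = 0.033260. Accumulating E over each segment gives final E = 4.6242.

G0 X-22.55 Y8.21 Z9.80
G1 X0.00 Y0.00 E0.7982
G1 X2.22 Y6.09 E1.0138
G1 X1.13 Y6.04 E1.0501
G1 X0.34 Y6.77 E1.0858
G1 X-1.71 Y1.15 E1.2848
G1 X-12.51 Y5.09 E1.6672
G1 X-10.29 Y11.20 E1.8834
G1 X-0.67 Y7.69 E2.2240
G1 X-1.09 Y8.07 E2.2428
G1 X-1.22 Y11.09 E2.3434
G1 X0.82 Y13.31 E2.4436
G1 X3.83 Y13.44 E2.5438
G1 X4.63 Y12.71 E2.5799
G1 X8.72 Y23.96 E2.9780
G1 X-13.83 Y32.17 E3.7762
G1 X-22.55 Y8.21 E4.6242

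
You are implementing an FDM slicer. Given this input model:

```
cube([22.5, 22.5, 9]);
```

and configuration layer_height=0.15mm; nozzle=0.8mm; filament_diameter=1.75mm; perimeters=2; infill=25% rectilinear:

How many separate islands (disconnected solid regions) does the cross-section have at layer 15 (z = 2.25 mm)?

1

At z = 2.25 mm: the cube (footprint 22.5×22.5) is included at this height. Overall, the cross-section is a single solid region. Island count = 1.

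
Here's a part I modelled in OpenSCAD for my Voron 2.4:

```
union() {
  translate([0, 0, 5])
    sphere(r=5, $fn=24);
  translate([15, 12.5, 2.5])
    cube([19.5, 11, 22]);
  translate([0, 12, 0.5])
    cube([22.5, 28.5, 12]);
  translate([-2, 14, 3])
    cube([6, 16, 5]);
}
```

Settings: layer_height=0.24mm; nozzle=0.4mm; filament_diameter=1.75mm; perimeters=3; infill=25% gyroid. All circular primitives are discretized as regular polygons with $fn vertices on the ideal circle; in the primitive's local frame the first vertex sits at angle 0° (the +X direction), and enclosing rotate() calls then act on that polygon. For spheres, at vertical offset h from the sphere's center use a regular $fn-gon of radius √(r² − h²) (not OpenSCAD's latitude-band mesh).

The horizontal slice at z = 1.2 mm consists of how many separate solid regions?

2

At z = 1.2 mm: the r=5 sphere slices to a regular 24-gon of circumradius 3.250 (√(r²−h²) with h=3.8 from center); the cube at (15, 12.5) is absent (z outside [2.5, 24.5]); the cube at (0, 12) is present — its section is the full 22.5×28.5 rectangle; the cube at (-2, 14) is not intersected at this z (z outside [3, 8]); Taking the union: the 2 present regions are separate (no shared area or edge), so areas and boundary lengths simply add and each stays a separate island — 2 connected regions. The result has 2 disconnected regions.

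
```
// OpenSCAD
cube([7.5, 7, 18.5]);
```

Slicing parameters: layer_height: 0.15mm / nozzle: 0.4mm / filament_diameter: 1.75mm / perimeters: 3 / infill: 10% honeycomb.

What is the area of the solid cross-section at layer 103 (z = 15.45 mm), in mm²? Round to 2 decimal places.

At z = 15.45 mm: the cube is present — its section is the full 7.5×7 rectangle (area 52.50 mm²). Overall, the cross-section is a single solid region. Net area = 52.50 mm².

52.50 mm²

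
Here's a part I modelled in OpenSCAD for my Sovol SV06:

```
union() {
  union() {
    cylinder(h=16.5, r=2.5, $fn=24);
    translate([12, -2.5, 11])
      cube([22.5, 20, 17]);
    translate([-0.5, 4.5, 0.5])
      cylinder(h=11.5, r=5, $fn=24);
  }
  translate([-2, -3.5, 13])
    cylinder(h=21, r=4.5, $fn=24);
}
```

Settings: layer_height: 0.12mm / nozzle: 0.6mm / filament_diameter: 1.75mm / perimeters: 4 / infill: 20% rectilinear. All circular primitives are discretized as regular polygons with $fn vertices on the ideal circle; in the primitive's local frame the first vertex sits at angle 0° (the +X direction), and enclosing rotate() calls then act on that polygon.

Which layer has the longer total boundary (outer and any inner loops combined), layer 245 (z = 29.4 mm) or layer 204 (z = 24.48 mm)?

Layer 245 (z = 29.4): the cylinder is absent (z outside [0, 16.5]); the cube at (12, -2.5) is absent (z outside [11, 28]); the cylinder at (-0.5, 4.5) is not intersected at this z (z outside [0.5, 12]); Merging all regions: nothing is present at this height; the r=4.5 cylinder at (-2, -3.5) gives a regular 24-gon of circumradius 4.5 (constant along its height) (perimeter = 2·24·4.500·sin(180°/24) = 28.19 mm); Taking the union: only the r=4.5 cylinder at (-2, -3.5) is present, so the union is just that shape — boundary = 28.19 mm. So its perimeter = 28.19 mm. Layer 204 (z = 24.48): the cylinder is not intersected at this z (z outside [0, 16.5]); the cube at (12, -2.5) (footprint 22.5×20) is included at this height (perimeter 85.00 mm); the cylinder at (-0.5, 4.5) does not reach this height (z outside [0.5, 12]); Combining (union): only the 22.5×20 cube at (12, -2.5) is present, so the union is just that shape — boundary = 85.00 mm; the r=4.5 cylinder at (-2, -3.5) gives a regular 24-gon of circumradius 4.5 (constant along its height) (perimeter = 2·24·4.500·sin(180°/24) = 28.19 mm); Merging all regions: the 2 present regions are separate (no shared area or edge), so areas and boundary lengths simply add and each stays a separate island — boundary = 113.19 mm. So its perimeter = 113.19 mm. Layer 204 is larger (113.19 vs 28.19 mm).

layer 204 (z = 24.48 mm)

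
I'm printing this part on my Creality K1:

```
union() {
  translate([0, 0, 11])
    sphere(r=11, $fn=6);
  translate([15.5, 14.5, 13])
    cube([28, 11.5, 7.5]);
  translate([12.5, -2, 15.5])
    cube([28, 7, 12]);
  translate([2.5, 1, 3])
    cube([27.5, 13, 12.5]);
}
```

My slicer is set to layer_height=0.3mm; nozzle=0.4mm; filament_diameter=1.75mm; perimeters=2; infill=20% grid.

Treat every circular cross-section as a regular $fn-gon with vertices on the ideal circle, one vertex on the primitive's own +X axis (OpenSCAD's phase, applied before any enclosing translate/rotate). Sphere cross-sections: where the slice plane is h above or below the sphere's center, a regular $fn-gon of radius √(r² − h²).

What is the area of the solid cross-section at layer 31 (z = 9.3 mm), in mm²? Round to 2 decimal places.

At z = 9.3 mm: the sphere: section is a regular 6-gon, circumradius = √(r²−h²) = √(11²−1.7²) = 10.868 (area = (6/2)·10.868²·sin(360°/6) = 306.86 mm²); the cube at (15.5, 14.5) is absent (z outside [13, 20.5]); the cube at (12.5, -2) is not intersected at this z (z outside [15.5, 27.5]); the cube at (2.5, 1) (footprint 27.5×13) is included at this height (area 357.50 mm²); Combining (union): the regions partially overlap — summed areas 664.36 mm² minus the doubly-counted overlap 45.11 mm² gives 619.25 mm² — area = 619.25 mm². Overall, the cross-section is a single solid region. Net area = 619.25 mm².

619.25 mm²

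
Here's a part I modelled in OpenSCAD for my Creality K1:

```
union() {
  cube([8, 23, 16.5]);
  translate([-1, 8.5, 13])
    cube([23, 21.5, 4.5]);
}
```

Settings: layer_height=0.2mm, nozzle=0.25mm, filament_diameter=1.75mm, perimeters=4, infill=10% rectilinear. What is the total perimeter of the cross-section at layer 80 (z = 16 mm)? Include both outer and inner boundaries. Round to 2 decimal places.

106.00 mm

At z = 16 mm: the cube is present — its section is the full 8×23 rectangle (perimeter 62.00 mm); the cube at (-1, 8.5) is present — its section is the full 23×21.5 rectangle (perimeter 89.00 mm); Taking the union: the regions partially overlap (shared area 116.00 mm²), so the edge portions inside another operand are dropped and the merged outline is re-measured after clipping — boundary = 106.00 mm. Overall, the cross-section is a single solid region. Total boundary length (outer) = 106.00 mm.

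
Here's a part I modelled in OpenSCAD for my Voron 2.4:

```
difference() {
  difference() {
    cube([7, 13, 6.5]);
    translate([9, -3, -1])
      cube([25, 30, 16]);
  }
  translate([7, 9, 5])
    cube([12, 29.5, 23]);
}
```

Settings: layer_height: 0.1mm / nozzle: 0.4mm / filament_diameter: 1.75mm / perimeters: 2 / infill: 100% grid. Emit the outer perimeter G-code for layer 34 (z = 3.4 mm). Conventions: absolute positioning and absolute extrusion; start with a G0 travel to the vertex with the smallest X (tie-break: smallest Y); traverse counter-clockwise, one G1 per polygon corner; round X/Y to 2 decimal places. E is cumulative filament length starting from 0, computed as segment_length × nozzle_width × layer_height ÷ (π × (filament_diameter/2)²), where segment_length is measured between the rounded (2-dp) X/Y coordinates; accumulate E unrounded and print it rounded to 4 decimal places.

At z = 3.4 mm: the cube is present — its section is the full 7×13 rectangle; the 25×30 cube at (9, -3) contributes its full rectangle; After the difference (first − rest): starting from the 7×13 cube, the 25×30 cube at (9, -3) misses the remaining region (no effect) — 1 connected region; the cube at (7, 9) does not reach this height (z outside [5, 28]); Taking the first minus the rest: none of the subtracted shapes is present at this height, so the result so far is unchanged — 1 connected region. The outline is a single polygon with 4 vertices. Extrusion per mm of travel: 0.4 × 0.1 / (π × 0.875²) = 0.016630. Accumulating E over each segment gives final E = 0.6652.

G0 X0.00 Y0.00 Z3.40
G1 X7.00 Y0.00 E0.1164
G1 X7.00 Y13.00 E0.3326
G1 X0.00 Y13.00 E0.4490
G1 X0.00 Y0.00 E0.6652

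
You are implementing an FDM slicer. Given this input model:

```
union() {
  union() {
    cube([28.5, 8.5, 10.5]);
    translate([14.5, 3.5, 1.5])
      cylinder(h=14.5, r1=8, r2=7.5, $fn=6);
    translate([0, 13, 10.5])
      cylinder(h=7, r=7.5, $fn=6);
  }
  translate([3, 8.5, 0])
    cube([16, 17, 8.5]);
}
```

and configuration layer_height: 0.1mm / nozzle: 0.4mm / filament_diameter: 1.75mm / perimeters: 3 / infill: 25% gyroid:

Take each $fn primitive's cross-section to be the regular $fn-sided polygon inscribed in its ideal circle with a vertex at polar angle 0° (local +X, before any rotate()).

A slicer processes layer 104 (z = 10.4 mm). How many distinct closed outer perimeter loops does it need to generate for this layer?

At z = 10.4 mm: the cube is present — its section is the full 28.5×8.5 rectangle; the cone at (14.5, 3.5) (r1=8→r2=7.5) has section circumradius 7.693 here — a regular 6-gon; the cylinder at (0, 13) is absent (z outside [10.5, 17.5]); Taking the union: the regions partially overlap (shared area 109.28 mm²), so overlapping operands fuse into one piece — 1 connected region; the cube at (3, 8.5) is not intersected at this z (z outside [0, 8.5]); Taking the union: only that combined region is present, so the union is just that shape — 1 connected region. The result has 1 disconnected region.

1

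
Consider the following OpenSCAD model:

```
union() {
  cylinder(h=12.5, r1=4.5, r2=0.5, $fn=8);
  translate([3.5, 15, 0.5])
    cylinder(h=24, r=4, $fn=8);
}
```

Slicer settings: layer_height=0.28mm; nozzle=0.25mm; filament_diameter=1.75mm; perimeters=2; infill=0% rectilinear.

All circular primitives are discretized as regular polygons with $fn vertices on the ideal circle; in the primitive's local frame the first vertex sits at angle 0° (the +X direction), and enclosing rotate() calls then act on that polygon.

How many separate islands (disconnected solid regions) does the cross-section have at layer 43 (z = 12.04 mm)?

2

At z = 12.04 mm: the cone (r1=4.5→r2=0.5) has section circumradius 0.647 here — a regular 8-gon; the r=4 cylinder at (3.5, 15) contributes a regular 8-gon of circumradius 4; Taking the union: the 2 present regions are separate (no shared area or edge), so areas and boundary lengths simply add and each stays a separate island — 2 connected regions. Overall, the cross-section has 2 separate islands. Island count = 2.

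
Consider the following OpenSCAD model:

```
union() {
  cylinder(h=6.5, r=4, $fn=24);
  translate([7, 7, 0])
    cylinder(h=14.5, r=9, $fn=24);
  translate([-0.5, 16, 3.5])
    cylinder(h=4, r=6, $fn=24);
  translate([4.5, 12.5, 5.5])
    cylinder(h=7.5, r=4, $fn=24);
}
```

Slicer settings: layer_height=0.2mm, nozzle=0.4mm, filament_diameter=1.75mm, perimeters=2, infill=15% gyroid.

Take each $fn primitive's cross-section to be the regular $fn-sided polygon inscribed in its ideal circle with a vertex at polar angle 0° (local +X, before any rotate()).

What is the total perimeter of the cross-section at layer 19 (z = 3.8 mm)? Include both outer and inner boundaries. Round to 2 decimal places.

83.26 mm

At z = 3.8 mm: the cylinder: section is a regular 24-gon, circumradius r=4 (perimeter = 2·24·4.000·sin(180°/24) = 25.06 mm); the r=9 cylinder at (7, 7) gives a regular 24-gon of circumradius 9 (constant along its height) (perimeter = 2·24·9.000·sin(180°/24) = 56.39 mm); the r=6 cylinder at (-0.5, 16) contributes a regular 24-gon of circumradius 6 (perimeter = 2·24·6.000·sin(180°/24) = 37.59 mm); the cylinder at (4.5, 12.5) does not reach this height (z outside [5.5, 13]); Taking the union: the regions partially overlap (shared area 34.95 mm²), so the edge portions inside another operand are dropped and the merged outline is re-measured after clipping — boundary = 83.26 mm. Overall, the cross-section is a single solid region. Total boundary length (outer) = 83.26 mm.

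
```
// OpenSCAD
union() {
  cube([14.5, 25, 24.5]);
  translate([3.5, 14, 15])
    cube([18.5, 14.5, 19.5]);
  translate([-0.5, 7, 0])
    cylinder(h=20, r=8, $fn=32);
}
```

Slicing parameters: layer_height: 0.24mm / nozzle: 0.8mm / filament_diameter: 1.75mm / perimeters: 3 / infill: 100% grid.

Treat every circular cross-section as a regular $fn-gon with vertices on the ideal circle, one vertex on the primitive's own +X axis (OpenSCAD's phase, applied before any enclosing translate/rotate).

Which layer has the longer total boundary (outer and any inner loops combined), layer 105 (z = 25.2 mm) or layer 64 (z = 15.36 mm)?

Layer 105 (z = 25.2): the cube does not reach this height (z outside [0, 24.5]); the 18.5×14.5 cube at (3.5, 14) contributes its full rectangle (perimeter 66.00 mm); the cylinder at (-0.5, 7) does not reach this height (z outside [0, 20]); Merging all regions: only the 18.5×14.5 cube at (3.5, 14) is present, so the union is just that shape — boundary = 66.00 mm. So its perimeter = 66.00 mm. Layer 64 (z = 15.36): the cube is present — its section is the full 14.5×25 rectangle (perimeter 79.00 mm); the cube at (3.5, 14) (footprint 18.5×14.5) is included at this height (perimeter 66.00 mm); the cylinder at (-0.5, 7): section is a regular 32-gon, circumradius r=8 (perimeter = 2·32·8.000·sin(180°/32) = 50.18 mm); Combining (union): the regions partially overlap (shared area 210.89 mm²), so the edge portions inside another operand are dropped and the merged outline is re-measured after clipping — boundary = 112.32 mm. So its perimeter = 112.32 mm. Layer 64 is larger (112.32 vs 66.00 mm).

layer 64 (z = 15.36 mm)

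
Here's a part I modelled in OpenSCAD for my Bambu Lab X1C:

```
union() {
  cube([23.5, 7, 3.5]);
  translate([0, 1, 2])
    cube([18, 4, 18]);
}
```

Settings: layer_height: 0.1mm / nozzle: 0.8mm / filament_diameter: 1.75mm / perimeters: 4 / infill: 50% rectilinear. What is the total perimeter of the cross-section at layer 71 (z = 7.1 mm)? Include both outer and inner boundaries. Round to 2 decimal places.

At z = 7.1 mm: the cube is not intersected at this z (z outside [0, 3.5]); the cube at (0, 1) (footprint 18×4) is included at this height (perimeter 44.00 mm); Taking the union: only the 18×4 cube at (0, 1) is present, so the union is just that shape — boundary = 44.00 mm. Overall, the cross-section is a single solid region. Total boundary length (outer) = 44.00 mm.

44.00 mm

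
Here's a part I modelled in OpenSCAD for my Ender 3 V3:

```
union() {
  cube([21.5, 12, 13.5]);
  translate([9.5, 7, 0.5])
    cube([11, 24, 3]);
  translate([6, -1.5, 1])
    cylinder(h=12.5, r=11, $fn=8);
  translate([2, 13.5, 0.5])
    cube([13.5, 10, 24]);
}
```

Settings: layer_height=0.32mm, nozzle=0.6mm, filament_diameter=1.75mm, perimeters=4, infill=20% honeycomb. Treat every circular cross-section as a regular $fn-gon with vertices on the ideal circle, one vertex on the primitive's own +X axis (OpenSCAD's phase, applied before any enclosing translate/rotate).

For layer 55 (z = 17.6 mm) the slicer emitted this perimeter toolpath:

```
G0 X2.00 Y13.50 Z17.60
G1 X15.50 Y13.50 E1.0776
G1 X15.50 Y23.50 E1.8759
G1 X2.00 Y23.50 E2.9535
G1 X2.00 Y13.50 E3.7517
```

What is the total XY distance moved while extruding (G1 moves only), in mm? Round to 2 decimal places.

47.00 mm

Sum the Euclidean lengths of each G1 segment: total = 47.00 mm.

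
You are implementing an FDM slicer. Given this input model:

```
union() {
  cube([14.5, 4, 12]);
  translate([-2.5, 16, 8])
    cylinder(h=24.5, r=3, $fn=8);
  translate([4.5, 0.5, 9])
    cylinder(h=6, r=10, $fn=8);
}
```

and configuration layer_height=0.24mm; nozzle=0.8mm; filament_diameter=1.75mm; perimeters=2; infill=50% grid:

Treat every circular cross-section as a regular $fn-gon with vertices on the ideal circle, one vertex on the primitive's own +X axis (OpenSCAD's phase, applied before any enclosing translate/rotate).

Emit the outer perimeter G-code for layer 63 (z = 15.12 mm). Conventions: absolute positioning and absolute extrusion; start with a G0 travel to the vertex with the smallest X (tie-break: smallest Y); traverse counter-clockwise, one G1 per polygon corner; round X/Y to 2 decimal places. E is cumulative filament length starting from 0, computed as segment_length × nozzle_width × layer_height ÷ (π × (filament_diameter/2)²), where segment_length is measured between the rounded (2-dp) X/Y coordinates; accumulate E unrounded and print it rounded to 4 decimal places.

At z = 15.12 mm: the cube is not intersected at this z (z outside [0, 12]); the cylinder at (-2.5, 16): section is a regular 8-gon, circumradius r=3; the cylinder at (4.5, 0.5) is absent (z outside [9, 15]); Taking the union: only the r=3 cylinder at (-2.5, 16) is present, so the union is just that shape — 1 connected region. The outline is a single polygon with 8 vertices. Extrusion per mm of travel: 0.8 × 0.24 / (π × 0.875²) = 0.079824. Accumulating E over each segment gives final E = 1.4658.

G0 X-5.50 Y16.00 Z15.12
G1 X-4.62 Y13.88 E0.1832
G1 X-2.50 Y13.00 E0.3665
G1 X-0.38 Y13.88 E0.5497
G1 X0.50 Y16.00 E0.7329
G1 X-0.38 Y18.12 E0.9161
G1 X-2.50 Y19.00 E1.0994
G1 X-4.62 Y18.12 E1.2826
G1 X-5.50 Y16.00 E1.4658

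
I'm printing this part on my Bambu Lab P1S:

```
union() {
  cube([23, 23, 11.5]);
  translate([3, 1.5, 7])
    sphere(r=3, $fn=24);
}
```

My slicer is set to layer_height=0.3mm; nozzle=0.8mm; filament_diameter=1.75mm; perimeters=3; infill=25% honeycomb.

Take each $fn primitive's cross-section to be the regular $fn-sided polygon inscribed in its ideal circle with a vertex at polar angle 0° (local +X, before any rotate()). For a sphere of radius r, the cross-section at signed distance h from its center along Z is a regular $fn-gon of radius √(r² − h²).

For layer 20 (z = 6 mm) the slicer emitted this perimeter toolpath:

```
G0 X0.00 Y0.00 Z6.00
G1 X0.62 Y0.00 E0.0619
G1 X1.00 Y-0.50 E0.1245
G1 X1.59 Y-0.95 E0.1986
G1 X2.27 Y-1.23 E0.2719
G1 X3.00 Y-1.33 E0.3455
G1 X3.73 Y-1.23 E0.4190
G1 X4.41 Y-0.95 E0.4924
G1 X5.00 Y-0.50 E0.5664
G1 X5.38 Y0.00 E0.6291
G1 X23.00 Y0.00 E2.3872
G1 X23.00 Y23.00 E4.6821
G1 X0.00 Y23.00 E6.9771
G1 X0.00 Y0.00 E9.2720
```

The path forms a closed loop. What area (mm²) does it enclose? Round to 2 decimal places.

Apply the shoelace formula to the sequence of (X, Y) vertices; enclosed area = 533.40 mm².

533.40 mm²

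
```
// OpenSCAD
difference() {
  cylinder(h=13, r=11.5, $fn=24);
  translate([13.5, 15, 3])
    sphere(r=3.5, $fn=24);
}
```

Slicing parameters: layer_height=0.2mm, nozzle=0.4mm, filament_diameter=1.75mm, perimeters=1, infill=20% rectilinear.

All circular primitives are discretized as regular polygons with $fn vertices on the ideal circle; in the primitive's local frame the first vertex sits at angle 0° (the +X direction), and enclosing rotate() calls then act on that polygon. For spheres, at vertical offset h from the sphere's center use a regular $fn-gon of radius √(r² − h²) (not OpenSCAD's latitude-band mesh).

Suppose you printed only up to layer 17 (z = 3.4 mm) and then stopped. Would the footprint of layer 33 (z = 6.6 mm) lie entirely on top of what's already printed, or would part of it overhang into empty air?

Compare the two slices. At z = 3.4: the cylinder: section is a regular 24-gon, circumradius r=11.5 (area = (24/2)·11.500²·sin(360°/24) = 410.75 mm²); the sphere at (13.5, 15): section is a regular 24-gon, circumradius = √(r²−h²) = √(3.5²−0.4²) = 3.477 (area = (24/2)·3.477²·sin(360°/24) = 37.55 mm²); Taking the first minus the rest: starting from the r=11.5 cylinder (410.75 mm²), the r=3.5 sphere at (13.5, 15) misses the remaining region (no effect) — area = 410.75 mm². At z = 6.6: the r=11.5 cylinder gives a regular 24-gon of circumradius 11.5 (constant along its height) (area = (24/2)·11.500²·sin(360°/24) = 410.75 mm²); the sphere at (13.5, 15) is not intersected at this z (|z−center|=3.600 > r=3.5); After the difference (first − rest): none of the subtracted shapes is present at this height, so the r=11.5 cylinder is unchanged — area = 410.75 mm². Checking containment: the cross-section at z = 6.6 is a subset of the cross-section at z = 3.4.

entirely on top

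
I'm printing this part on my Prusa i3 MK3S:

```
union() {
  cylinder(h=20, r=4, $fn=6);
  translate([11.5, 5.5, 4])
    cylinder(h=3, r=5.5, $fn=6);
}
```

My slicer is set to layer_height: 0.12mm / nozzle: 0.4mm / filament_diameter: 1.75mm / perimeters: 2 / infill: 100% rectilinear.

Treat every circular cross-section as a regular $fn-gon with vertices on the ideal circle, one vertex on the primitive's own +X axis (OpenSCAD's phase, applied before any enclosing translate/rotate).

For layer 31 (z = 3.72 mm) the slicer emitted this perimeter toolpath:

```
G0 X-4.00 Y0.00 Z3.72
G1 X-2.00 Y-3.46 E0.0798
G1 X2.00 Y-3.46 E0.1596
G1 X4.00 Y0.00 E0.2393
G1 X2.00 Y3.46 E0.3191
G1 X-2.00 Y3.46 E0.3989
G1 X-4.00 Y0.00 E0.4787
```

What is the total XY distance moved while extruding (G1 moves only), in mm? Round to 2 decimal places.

Sum the Euclidean lengths of each G1 segment: total = 23.99 mm.

23.99 mm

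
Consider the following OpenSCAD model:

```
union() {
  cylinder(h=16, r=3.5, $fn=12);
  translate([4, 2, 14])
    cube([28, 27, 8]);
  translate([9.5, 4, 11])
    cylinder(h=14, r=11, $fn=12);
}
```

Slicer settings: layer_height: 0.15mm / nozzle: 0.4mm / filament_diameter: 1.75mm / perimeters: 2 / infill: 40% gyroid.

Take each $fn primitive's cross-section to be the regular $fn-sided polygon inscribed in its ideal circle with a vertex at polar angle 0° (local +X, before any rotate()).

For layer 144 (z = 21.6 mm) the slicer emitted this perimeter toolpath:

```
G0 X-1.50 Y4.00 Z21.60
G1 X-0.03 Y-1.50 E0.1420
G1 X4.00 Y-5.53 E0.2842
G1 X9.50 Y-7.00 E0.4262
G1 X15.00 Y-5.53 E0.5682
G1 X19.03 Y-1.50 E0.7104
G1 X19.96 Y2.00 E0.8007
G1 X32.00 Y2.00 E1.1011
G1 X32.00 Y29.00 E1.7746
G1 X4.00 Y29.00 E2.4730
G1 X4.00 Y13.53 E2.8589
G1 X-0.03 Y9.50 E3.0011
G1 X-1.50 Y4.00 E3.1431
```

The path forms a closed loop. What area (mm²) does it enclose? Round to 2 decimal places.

Apply the shoelace formula to the sequence of (X, Y) vertices; enclosed area = 939.42 mm².

939.42 mm²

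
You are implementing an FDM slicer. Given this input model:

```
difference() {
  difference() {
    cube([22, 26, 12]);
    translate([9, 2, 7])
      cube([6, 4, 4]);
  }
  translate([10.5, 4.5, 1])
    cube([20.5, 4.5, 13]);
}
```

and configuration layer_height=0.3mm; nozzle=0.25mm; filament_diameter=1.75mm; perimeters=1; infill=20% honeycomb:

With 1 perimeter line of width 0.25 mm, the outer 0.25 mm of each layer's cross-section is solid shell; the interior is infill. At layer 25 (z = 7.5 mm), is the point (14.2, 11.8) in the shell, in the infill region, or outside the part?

At z = 7.5 mm: the cube is present — its section is the full 22×26 rectangle; the cube at (9, 2) (footprint 6×4) is included at this height; Subtracting the remaining from the first: starting from the 22×26 cube, the 6×4 cube at (9, 2) lies wholly inside it (removes its full 24.00 mm² and its 20.00 mm outline becomes a hole wall) — 1 connected region with 1 hole; the cube at (10.5, 4.5) (footprint 20.5×4.5) is included at this height; After the difference (first − rest): starting from the result so far, the 20.5×4.5 cube at (10.5, 4.5) partially overlaps it — only the 45.00 mm² overlap (of its 92.25 mm²) is removed, clipping the outline — 1 connected region. Overall, the cross-section is a single solid region. The nearest boundary edge runs (22.00, 9.00)→(10.50, 9.00); distance from the point to it = 2.80 mm. The point is inside the cross-section and 2.80 mm from the nearest boundary — more than the 0.25 mm shell width (1 × 0.25), so it's in the infill interior.

infill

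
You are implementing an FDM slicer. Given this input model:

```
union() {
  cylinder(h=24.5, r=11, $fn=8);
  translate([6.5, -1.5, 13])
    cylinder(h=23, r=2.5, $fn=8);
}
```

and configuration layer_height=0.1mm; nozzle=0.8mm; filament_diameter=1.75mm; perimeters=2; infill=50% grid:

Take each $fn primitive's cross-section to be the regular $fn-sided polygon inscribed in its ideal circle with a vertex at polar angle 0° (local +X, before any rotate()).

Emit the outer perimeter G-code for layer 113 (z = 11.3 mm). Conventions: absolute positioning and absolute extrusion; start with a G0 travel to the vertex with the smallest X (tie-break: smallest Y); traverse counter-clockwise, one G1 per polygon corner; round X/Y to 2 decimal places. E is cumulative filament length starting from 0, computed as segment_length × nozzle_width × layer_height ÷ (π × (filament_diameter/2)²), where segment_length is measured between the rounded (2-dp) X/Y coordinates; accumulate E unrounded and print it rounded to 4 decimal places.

At z = 11.3 mm: the r=11 cylinder contributes a regular 8-gon of circumradius 11; the cylinder at (6.5, -1.5) is not intersected at this z (z outside [13, 36]); Taking the union: only the r=11 cylinder is present, so the union is just that shape — 1 connected region. The outline is a single polygon with 8 vertices. Extrusion per mm of travel: 0.8 × 0.1 / (π × 0.875²) = 0.033260. Accumulating E over each segment gives final E = 2.2404.

G0 X-11.00 Y0.00 Z11.30
G1 X-7.78 Y-7.78 E0.2801
G1 X0.00 Y-11.00 E0.5601
G1 X7.78 Y-7.78 E0.8402
G1 X11.00 Y0.00 E1.1202
G1 X7.78 Y7.78 E1.4003
G1 X0.00 Y11.00 E1.6803
G1 X-7.78 Y7.78 E1.9604
G1 X-11.00 Y0.00 E2.2404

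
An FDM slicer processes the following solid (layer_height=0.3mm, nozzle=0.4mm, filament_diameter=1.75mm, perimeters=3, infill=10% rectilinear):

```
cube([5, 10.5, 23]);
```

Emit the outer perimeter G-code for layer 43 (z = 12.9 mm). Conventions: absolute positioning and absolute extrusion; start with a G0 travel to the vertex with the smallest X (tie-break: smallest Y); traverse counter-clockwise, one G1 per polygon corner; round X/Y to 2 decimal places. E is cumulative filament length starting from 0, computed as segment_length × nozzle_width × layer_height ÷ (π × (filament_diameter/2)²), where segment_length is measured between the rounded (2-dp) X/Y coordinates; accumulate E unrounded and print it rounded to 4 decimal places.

At z = 12.9 mm: the cube (footprint 5×10.5) is included at this height. The outline is a single polygon with 4 vertices. Extrusion per mm of travel: 0.4 × 0.3 / (π × 0.875²) = 0.049890. Accumulating E over each segment gives final E = 1.5466.

G0 X0.00 Y0.00 Z12.90
G1 X5.00 Y0.00 E0.2495
G1 X5.00 Y10.50 E0.7733
G1 X0.00 Y10.50 E1.0227
G1 X0.00 Y0.00 E1.5466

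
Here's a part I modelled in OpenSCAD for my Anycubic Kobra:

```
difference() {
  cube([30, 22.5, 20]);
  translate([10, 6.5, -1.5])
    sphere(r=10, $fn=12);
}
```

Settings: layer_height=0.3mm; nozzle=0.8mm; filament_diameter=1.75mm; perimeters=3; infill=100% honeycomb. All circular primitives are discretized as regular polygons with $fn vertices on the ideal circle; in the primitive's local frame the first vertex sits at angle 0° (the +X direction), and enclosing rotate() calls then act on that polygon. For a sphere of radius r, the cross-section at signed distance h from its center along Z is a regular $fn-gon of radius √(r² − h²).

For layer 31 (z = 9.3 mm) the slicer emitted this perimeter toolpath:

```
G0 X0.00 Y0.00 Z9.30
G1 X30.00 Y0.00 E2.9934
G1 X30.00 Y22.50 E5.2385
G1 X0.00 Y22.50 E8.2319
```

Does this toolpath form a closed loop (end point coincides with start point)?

Start point (G0): (0.00, 0.00). End point (last G1): the path does not return to the start — open.

no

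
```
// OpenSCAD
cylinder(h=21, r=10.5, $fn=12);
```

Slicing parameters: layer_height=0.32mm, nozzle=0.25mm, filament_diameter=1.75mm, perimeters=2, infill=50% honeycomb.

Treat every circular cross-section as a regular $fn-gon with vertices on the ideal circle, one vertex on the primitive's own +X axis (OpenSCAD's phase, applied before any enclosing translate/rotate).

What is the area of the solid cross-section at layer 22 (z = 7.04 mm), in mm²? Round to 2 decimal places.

At z = 7.04 mm: the r=10.5 cylinder gives a regular 12-gon of circumradius 10.5 (constant along its height) (area = (12/2)·10.500²·sin(360°/12) = 330.75 mm²). Overall, the cross-section is a single solid region. Net area = 330.75 mm².

330.75 mm²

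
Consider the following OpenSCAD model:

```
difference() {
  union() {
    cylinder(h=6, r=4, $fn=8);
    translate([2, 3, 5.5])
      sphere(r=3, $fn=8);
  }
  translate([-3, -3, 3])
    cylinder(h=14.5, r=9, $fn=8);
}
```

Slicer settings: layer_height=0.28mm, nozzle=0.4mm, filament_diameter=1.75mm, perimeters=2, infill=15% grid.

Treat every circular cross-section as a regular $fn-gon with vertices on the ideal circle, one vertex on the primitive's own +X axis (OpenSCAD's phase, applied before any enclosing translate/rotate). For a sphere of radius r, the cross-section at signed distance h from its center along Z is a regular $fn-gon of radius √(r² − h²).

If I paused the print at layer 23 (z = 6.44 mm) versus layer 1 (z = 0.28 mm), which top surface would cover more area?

Layer 23 (z = 6.44): the cylinder does not reach this height (z outside [0, 6]); the r=3 sphere at (2, 3) contributes a regular 8-gon of circumradius √(3²−0.94²) = 2.849 (area = (8/2)·2.849²·sin(360°/8) = 22.96 mm²); Combining (union): only the r=3 sphere at (2, 3) is present, so the union is just that shape — area = 22.96 mm²; the r=9 cylinder at (-3, -3) gives a regular 8-gon of circumradius 9 (constant along its height) (area = (8/2)·9.000²·sin(360°/8) = 229.10 mm²); Subtracting the remaining from the first: starting from the result so far (22.96 mm²), the r=9 cylinder at (-3, -3) partially overlaps it — only the 14.85 mm² overlap (of its 229.10 mm²) is removed, clipping the outline — area = 8.10 mm². So its area = 8.10 mm². Layer 1 (z = 0.28): the r=4 cylinder contributes a regular 8-gon of circumradius 4 (area = (8/2)·4.000²·sin(360°/8) = 45.25 mm²); the sphere at (2, 3) is absent (|z−center|=5.220 > r=3); Combining (union): only the r=4 cylinder is present, so the union is just that shape — area = 45.25 mm²; the cylinder at (-3, -3) is not intersected at this z (z outside [3, 17.5]); After the difference (first − rest): none of the subtracted shapes is present at this height, so the result so far is unchanged — area = 45.25 mm². So its area = 45.25 mm². Layer 1 is larger (45.25 vs 8.10 mm²).

layer 1 (z = 0.28 mm)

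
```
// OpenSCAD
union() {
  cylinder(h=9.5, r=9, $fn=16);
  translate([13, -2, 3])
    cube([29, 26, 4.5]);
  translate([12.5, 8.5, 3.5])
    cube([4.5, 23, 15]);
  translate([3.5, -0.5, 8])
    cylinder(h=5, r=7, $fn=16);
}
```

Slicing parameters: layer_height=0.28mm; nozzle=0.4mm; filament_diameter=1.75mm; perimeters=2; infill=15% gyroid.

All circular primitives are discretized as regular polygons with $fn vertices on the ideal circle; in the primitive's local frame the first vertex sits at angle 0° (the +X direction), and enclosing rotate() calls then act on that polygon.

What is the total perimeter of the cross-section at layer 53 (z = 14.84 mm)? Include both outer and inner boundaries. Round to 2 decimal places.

At z = 14.84 mm: the cylinder is absent (z outside [0, 9.5]); the cube at (13, -2) is not intersected at this z (z outside [3, 7.5]); the cube at (12.5, 8.5) is present — its section is the full 4.5×23 rectangle (perimeter 55.00 mm); the cylinder at (3.5, -0.5) does not reach this height (z outside [8, 13]); Taking the union: only the 4.5×23 cube at (12.5, 8.5) is present, so the union is just that shape — boundary = 55.00 mm. Overall, the cross-section is a single solid region. Total boundary length (outer) = 55.00 mm.

55.00 mm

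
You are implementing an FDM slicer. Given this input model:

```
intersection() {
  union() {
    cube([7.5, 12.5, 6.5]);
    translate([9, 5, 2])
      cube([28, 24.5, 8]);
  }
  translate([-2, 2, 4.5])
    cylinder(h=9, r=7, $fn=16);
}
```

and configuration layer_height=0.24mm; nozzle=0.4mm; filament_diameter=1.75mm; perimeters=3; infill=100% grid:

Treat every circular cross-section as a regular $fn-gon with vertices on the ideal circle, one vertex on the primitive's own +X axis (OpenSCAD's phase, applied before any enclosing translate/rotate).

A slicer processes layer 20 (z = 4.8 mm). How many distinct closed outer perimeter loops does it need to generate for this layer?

At z = 4.8 mm: the cube (footprint 7.5×12.5) is included at this height; the cube at (9, 5) is present — its section is the full 28×24.5 rectangle; Combining (union): the 2 present regions are separate (no shared area or edge), so areas and boundary lengths simply add and each stays a separate island — 2 connected regions; the cylinder at (-2, 2): section is a regular 16-gon, circumradius r=7; After intersecting: the r=7 cylinder at (-2, 2) partially overlaps that combined region; clipping to the common part keeps 33.50 mm² — 1 connected region. The result has 1 disconnected region.

1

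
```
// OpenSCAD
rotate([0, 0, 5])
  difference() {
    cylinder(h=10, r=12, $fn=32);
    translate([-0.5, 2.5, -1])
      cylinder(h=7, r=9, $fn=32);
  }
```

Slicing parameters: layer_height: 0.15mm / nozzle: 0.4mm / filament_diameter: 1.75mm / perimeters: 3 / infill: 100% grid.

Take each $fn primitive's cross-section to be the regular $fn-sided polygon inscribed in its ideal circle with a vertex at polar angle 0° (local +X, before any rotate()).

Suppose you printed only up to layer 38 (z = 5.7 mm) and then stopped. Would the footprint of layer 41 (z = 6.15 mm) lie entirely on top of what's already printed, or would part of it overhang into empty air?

Compare the two slices. At z = 5.7: the cylinder: section is a regular 32-gon, circumradius r=12 (area = (32/2)·12.000²·sin(360°/32) = 449.49 mm²); the cylinder at (-0.5, 2.5): section is a regular 32-gon, circumradius r=9 (area = (32/2)·9.000²·sin(360°/32) = 252.84 mm²); Subtracting the remaining from the first: starting from the r=12 cylinder (449.49 mm²), the r=9 cylinder at (-0.5, 2.5) lies wholly inside it (removes its full 252.84 mm² and its 56.46 mm outline becomes a hole wall) — area = 196.65 mm²; (whole slice rotated 5° about Z — lengths, areas and connectivity unchanged). At z = 6.15: the r=12 cylinder gives a regular 32-gon of circumradius 12 (constant along its height) (area = (32/2)·12.000²·sin(360°/32) = 449.49 mm²); the cylinder at (-0.5, 2.5) is absent (z outside [-1, 6]); Subtracting the remaining from the first: none of the subtracted shapes is present at this height, so the r=12 cylinder is unchanged — area = 449.49 mm²; (whole slice rotated 5° about Z — lengths, areas and connectivity unchanged). Checking containment: at z = 6.15 the cross-section extends beyond the z = 5.7 cross-section by about 252.84 mm².

part overhangs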